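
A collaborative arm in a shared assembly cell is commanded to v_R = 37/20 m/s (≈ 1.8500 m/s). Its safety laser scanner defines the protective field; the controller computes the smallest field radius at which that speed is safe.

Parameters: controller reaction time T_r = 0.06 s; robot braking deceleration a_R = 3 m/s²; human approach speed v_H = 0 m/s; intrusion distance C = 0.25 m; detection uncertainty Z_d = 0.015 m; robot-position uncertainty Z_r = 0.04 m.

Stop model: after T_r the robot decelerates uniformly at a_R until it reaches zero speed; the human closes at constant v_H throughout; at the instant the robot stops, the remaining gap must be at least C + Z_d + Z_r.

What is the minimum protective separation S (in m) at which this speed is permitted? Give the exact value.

T_s = v_R/a_R = (37/20)/3 = 0.6167 s
robot covers v_R·T_r = 1.8500·0.0600 = 0.1110 m before braking
robot under decel: 1.8500²/(2·3.0000) = 0.5704 m
person approaches 0.0000·(0.0600+0.6167) = 0.0000 m
margins: 0.2500+0.0150+0.0400 = 0.3050 m
S_min ≈ 0.1110+0.5704+0.0000+0.3050  ⇒  S_min = 11837/12000 m

S_min = 11837/12000 m = 0.9864 m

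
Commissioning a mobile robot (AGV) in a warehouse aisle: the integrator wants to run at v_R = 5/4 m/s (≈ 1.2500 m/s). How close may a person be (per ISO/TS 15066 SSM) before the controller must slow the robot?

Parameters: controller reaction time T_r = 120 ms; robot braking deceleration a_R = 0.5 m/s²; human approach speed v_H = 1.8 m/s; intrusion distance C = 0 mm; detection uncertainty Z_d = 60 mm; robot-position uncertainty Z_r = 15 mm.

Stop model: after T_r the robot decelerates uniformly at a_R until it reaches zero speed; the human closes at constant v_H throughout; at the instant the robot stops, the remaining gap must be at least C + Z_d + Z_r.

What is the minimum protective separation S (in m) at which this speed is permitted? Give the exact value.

stop time T_s = (5/4)/(1/2) = 2.5000 s
robot in T_r: 1.2500·0.1200 = 0.1500 m
braking distance = 1.2500²/(2·0.5000) = 1.5625 m
person approaches 1.8000·(0.1200+2.5000) = 4.7160 m
margins: 0.0000+0.0600+0.0150 = 0.0750 m
S_min ≈ 0.1500+1.5625+4.7160+0.0750  ⇒  S_min = 13007/2000 m

S_min = 13007/2000 m = 6.5035 m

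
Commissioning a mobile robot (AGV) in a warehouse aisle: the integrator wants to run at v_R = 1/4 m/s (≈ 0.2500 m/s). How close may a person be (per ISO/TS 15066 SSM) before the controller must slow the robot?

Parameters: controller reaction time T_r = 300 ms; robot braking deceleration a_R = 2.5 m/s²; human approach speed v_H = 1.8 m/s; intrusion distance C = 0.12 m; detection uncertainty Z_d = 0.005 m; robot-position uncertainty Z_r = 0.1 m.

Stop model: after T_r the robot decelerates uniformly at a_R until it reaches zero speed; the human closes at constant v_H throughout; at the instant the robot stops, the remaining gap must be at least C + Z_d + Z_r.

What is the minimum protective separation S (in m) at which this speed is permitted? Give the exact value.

stop time T_s = (1/4)/(5/2) = 0.1000 s
robot covers v_R·T_r = 0.2500·0.3000 = 0.0750 m before braking
robot under decel: 0.2500²/(2·2.5000) = 0.0125 m
human over T_r+T_s: 1.8000·(0.3000+0.1000) = 0.7200 m
C+Z_d+Z_r = 0.1200+0.0050+0.1000 = 0.2250 m
S_min ≈ 0.0750+0.0125+0.7200+0.2250  ⇒  S_min = 413/400 m

S_min = 413/400 m = 1.0325 m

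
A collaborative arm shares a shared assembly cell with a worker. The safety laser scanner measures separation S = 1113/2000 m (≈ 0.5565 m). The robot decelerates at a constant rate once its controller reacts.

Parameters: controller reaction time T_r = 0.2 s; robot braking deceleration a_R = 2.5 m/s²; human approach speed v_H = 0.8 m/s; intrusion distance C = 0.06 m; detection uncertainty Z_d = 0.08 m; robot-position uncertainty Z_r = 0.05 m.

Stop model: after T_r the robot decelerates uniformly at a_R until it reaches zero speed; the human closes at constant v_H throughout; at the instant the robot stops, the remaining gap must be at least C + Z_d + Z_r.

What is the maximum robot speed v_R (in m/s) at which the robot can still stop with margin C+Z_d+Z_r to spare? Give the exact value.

v_R_max = 7/20 m/s = 0.3500 m/s

collect terms ⇒ (1/5)·v_R² + (13/25)·v_R + (-413/2000) = 0
  disc = (13/25)² − 4·(1/5)·(-413/2000) = 1089/2500 ; √disc = 33/50
  v_R = (−(13/25) + 33/50) / (2·(1/5)) = 7/20 m/s
check:
stop time T_s = (7/20)/(5/2) = 0.1400 s
reaction-phase robot travel = 0.3500·0.2000 = 0.0700 m
robot covers 0.3500·0.1400 − ½·2.5000·0.1400² = 0.0245 m while stopping
human closes 0.8000·0.3400 = 0.2720 m
margins: 0.0600+0.0800+0.0500 = 0.1900 m
sum ≈ 0.0700+0.0245+0.2720+0.1900 ≈ 0.5565 m = S ✓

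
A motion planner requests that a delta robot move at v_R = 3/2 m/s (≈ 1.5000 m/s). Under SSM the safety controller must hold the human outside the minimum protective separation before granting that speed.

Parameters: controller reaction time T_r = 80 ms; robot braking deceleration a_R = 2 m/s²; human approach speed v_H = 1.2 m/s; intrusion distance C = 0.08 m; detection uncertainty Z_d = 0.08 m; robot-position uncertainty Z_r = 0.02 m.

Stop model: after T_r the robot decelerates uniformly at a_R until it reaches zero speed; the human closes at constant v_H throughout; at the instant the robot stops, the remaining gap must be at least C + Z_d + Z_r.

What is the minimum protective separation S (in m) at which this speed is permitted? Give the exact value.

T_s = v_R/a_R = (3/2)/2 = 0.7500 s
robot covers v_R·T_r = 1.5000·0.0800 = 0.1200 m before braking
robot covers 1.5000·0.7500 − ½·2.0000·0.7500² = 0.5625 m while stopping
human over T_r+T_s: 1.2000·(0.0800+0.7500) = 0.9960 m
margins: 0.0800+0.0800+0.0200 = 0.1800 m
S_min ≈ 0.1200+0.5625+0.9960+0.1800  ⇒  S_min = 3717/2000 m

S_min = 3717/2000 m = 1.8585 m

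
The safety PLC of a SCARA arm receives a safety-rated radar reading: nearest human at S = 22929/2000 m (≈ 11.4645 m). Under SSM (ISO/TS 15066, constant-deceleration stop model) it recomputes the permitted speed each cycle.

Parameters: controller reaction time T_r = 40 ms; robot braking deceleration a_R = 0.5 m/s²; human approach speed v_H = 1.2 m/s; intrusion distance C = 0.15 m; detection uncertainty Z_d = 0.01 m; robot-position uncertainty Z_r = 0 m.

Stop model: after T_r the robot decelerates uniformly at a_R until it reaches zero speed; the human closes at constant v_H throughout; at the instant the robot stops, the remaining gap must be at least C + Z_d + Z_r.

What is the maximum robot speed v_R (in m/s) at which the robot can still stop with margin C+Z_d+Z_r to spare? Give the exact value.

quadratic (1)·v² + (61/25)·v + (-22513/2000) = 0
  disc = (61/25)² − 4·(1)·(-22513/2000) = 127449/2500 ; √disc = 357/50
  v_R = (−(61/25) + 357/50) / (2·(1)) = 47/20 m/s
check:
stop time T_s = (47/20)/(1/2) = 4.7000 s
robot in T_r: 2.3500·0.0400 = 0.0940 m
robot covers 2.3500·4.7000 − ½·0.5000·4.7000² = 5.5225 m while stopping
person approaches 1.2000·(0.0400+4.7000) = 5.6880 m
margins: 0.1500+0.0100+0.0000 = 0.1600 m
sum ≈ 0.0940+5.5225+5.6880+0.1600 ≈ 11.4645 m = S ✓

v_R_max = 47/20 m/s = 2.3500 m/s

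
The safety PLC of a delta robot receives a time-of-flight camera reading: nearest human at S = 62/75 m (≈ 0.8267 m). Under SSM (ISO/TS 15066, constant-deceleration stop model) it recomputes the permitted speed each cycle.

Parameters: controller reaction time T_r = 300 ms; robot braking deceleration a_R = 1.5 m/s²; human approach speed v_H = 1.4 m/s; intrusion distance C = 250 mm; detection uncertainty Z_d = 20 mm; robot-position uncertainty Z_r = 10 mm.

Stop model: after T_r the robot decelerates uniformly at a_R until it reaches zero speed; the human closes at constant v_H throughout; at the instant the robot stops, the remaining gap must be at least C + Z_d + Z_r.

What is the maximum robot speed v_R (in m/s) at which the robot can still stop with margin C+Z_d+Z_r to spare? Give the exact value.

v_R_max = 1/10 m/s = 0.1000 m/s

quadratic (1/3)·v² + (37/30)·v + (-19/150) = 0
  disc = (37/30)² − 4·(1/3)·(-19/150) = 169/100 ; √disc = 13/10
  v_R = (−(37/30) + 13/10) / (2·(1/3)) = 1/10 m/s
check:
T_s = v_R/a_R = (1/10)/(3/2) = 0.0667 s
robot covers v_R·T_r = 0.1000·0.3000 = 0.0300 m before braking
robot under decel: 0.1000²/(2·1.5000) = 0.0033 m
human over T_r+T_s: 1.4000·(0.3000+0.0667) = 0.5133 m
C+Z_d+Z_r = 0.2500+0.0200+0.0100 = 0.2800 m
sum ≈ 0.0300+0.0033+0.5133+0.2800 ≈ 0.8267 m = S ✓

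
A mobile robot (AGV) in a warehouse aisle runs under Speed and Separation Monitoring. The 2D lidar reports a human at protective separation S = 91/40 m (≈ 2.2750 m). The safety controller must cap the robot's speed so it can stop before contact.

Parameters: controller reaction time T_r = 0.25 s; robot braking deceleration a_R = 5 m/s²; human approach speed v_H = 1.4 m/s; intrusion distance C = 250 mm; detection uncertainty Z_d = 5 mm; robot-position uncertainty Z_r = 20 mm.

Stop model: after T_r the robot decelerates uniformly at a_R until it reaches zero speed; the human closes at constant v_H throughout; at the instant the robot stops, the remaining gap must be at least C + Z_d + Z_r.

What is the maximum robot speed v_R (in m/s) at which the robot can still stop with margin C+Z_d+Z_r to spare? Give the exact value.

v_R_max = 11/5 m/s = 2.2000 m/s

quadratic (1/10)·v² + (53/100)·v + (-33/20) = 0
  disc = (53/100)² − 4·(1/10)·(-33/20) = 9409/10000 ; √disc = 97/100
  v_R = (−(53/100) + 97/100) / (2·(1/10)) = 11/5 m/s
check:
stop time T_s = (11/5)/5 = 0.4400 s
robot covers v_R·T_r = 2.2000·0.2500 = 0.5500 m before braking
braking distance = 2.2000²/(2·5.0000) = 0.4840 m
human closes 1.4000·0.6900 = 0.9660 m
margins: 0.2500+0.0050+0.0200 = 0.2750 m
sum ≈ 0.5500+0.4840+0.9660+0.2750 ≈ 2.2750 m = S ✓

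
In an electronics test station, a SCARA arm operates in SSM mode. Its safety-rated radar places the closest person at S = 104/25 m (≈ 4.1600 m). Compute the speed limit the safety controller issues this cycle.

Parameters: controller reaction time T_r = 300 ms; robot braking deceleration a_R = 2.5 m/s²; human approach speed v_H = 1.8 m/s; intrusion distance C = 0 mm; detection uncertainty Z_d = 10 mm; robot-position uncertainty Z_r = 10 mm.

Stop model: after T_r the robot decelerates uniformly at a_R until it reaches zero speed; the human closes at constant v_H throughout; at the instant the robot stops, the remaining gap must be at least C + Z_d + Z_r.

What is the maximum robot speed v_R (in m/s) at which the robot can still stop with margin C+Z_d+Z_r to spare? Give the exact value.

quadratic (1/5)·v² + (51/50)·v + (-18/5) = 0
  disc = (51/50)² − 4·(1/5)·(-18/5) = 9801/2500 ; √disc = 99/50
  v_R = (−(51/50) + 99/50) / (2·(1/5)) = 12/5 m/s
check:
braking lasts T_s = (12/5)/(5/2) = 0.9600 s
robot covers v_R·T_r = 2.4000·0.3000 = 0.7200 m before braking
robot covers 2.4000·0.9600 − ½·2.5000·0.9600² = 1.1520 m while stopping
human closes 1.8000·1.2600 = 2.2680 m
margins: 0.0000+0.0100+0.0100 = 0.0200 m
sum ≈ 0.7200+1.1520+2.2680+0.0200 ≈ 4.1600 m = S ✓

v_R_max = 12/5 m/s = 2.4000 m/s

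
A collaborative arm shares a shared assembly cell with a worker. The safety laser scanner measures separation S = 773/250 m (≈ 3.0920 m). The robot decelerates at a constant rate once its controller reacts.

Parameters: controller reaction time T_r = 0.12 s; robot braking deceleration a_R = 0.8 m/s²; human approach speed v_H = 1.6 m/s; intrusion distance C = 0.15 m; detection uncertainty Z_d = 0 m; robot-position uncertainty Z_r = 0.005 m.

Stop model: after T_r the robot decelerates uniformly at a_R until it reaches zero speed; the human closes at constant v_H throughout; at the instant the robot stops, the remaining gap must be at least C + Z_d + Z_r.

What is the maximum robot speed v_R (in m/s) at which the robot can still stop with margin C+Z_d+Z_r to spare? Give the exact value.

at the boundary: (5/8)·v² + (53/25)·v + (-549/200) = 0
  disc = (53/25)² − 4·(5/8)·(-549/200) = 113569/10000 ; √disc = 337/100
  v_R = (−(53/25) + 337/100) / (2·(5/8)) = 1 m/s
check:
stop time T_s = 1/(4/5) = 1.2500 s
robot in T_r: 1.0000·0.1200 = 0.1200 m
robot covers 1.0000·1.2500 − ½·0.8000·1.2500² = 0.6250 m while stopping
person approaches 1.6000·(0.1200+1.2500) = 2.1920 m
residual clearance needed = 0.1500+0.0000+0.0050 = 0.1550 m
sum ≈ 0.1200+0.6250+2.1920+0.1550 ≈ 3.0920 m = S ✓

v_R_max = 1 m/s = 1.0000 m/s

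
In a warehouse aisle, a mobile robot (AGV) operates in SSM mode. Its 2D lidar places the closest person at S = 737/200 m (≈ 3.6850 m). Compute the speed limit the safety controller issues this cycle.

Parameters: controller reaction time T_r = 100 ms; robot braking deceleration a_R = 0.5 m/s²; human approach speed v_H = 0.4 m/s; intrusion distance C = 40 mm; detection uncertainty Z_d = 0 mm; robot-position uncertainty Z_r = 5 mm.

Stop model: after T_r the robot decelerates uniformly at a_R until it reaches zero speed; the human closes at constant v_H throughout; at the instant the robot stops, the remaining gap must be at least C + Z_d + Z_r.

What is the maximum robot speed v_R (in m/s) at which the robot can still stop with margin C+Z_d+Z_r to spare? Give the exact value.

collect terms ⇒ (1)·v_R² + (9/10)·v_R + (-18/5) = 0
  disc = (9/10)² − 4·(1)·(-18/5) = 1521/100 ; √disc = 39/10
  v_R = (−(9/10) + 39/10) / (2·(1)) = 3/2 m/s
check:
T_s = v_R/a_R = (3/2)/(1/2) = 3.0000 s
robot in T_r: 1.5000·0.1000 = 0.1500 m
robot under decel: 1.5000²/(2·0.5000) = 2.2500 m
person approaches 0.4000·(0.1000+3.0000) = 1.2400 m
margins: 0.0400+0.0000+0.0050 = 0.0450 m
sum ≈ 0.1500+2.2500+1.2400+0.0450 ≈ 3.6850 m = S ✓

v_R_max = 3/2 m/s = 1.5000 m/s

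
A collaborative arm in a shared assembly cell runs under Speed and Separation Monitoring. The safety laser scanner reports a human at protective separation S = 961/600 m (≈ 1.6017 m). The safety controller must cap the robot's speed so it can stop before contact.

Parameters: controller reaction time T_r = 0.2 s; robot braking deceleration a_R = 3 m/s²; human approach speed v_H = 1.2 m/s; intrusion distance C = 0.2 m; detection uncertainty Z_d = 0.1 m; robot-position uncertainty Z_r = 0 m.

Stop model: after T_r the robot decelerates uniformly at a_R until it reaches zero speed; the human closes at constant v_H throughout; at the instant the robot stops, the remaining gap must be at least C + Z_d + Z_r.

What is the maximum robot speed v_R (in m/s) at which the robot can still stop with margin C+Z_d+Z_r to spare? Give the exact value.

quadratic (1/6)·v² + (3/5)·v + (-637/600) = 0
  disc = (3/5)² − 4·(1/6)·(-637/600) = 961/900 ; √disc = 31/30
  v_R = (−(3/5) + 31/30) / (2·(1/6)) = 13/10 m/s
check:
T_s = v_R/a_R = (13/10)/3 = 0.4333 s
robot covers v_R·T_r = 1.3000·0.2000 = 0.2600 m before braking
robot covers 1.3000·0.4333 − ½·3.0000·0.4333² = 0.2817 m while stopping
person approaches 1.2000·(0.2000+0.4333) = 0.7600 m
margins: 0.2000+0.1000+0.0000 = 0.3000 m
sum ≈ 0.2600+0.2817+0.7600+0.3000 ≈ 1.6017 m = S ✓

v_R_max = 13/10 m/s = 1.3000 m/s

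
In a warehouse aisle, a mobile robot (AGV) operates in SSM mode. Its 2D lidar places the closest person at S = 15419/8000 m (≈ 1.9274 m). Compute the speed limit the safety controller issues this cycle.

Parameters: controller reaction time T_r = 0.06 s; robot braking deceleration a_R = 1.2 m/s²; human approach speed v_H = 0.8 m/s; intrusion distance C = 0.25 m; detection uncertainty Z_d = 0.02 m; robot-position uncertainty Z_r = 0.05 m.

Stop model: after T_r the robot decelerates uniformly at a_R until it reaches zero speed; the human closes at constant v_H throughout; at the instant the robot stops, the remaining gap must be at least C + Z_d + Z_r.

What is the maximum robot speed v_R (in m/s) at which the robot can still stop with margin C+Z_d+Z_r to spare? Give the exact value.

at the boundary: (5/12)·v² + (109/150)·v + (-499/320) = 0
  disc = (109/150)² − 4·(5/12)·(-499/320) = 1125721/360000 ; √disc = 1061/600
  v_R = (−(109/150) + 1061/600) / (2·(5/12)) = 5/4 m/s
check:
braking lasts T_s = (5/4)/(6/5) = 1.0417 s
robot covers v_R·T_r = 1.2500·0.0600 = 0.0750 m before braking
robot covers 1.2500·1.0417 − ½·1.2000·1.0417² = 0.6510 m while stopping
person approaches 0.8000·(0.0600+1.0417) = 0.8813 m
C+Z_d+Z_r = 0.2500+0.0200+0.0500 = 0.3200 m
sum ≈ 0.0750+0.6510+0.8813+0.3200 ≈ 1.9274 m = S ✓

v_R_max = 5/4 m/s = 1.2500 m/s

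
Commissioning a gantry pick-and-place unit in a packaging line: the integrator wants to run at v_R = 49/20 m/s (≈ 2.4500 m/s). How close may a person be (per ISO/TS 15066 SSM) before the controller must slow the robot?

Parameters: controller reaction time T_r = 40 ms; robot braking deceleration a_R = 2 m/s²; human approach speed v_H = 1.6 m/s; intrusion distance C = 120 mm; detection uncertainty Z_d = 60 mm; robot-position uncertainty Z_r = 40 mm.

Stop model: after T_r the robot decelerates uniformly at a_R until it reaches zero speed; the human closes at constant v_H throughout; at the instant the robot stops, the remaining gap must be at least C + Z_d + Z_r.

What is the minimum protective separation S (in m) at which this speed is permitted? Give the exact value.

S_min = 30741/8000 m = 3.8426 m

T_s = v_R/a_R = (49/20)/2 = 1.2250 s
reaction-phase robot travel = 2.4500·0.0400 = 0.0980 m
robot under decel: 2.4500²/(2·2.0000) = 1.5006 m
human over T_r+T_s: 1.6000·(0.0400+1.2250) = 2.0240 m
C+Z_d+Z_r = 0.1200+0.0600+0.0400 = 0.2200 m
S_min ≈ 0.0980+1.5006+2.0240+0.2200  ⇒  S_min = 30741/8000 m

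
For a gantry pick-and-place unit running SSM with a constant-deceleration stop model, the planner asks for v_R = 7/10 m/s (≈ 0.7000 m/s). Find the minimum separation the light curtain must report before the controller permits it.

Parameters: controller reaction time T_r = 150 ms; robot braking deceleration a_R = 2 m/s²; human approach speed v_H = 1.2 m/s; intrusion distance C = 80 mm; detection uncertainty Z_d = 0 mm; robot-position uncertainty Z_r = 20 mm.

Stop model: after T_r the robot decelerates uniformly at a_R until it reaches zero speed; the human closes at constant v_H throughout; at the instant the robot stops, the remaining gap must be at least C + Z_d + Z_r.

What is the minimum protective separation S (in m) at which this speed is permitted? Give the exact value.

S_min = 371/400 m = 0.9275 m

braking lasts T_s = (7/10)/2 = 0.3500 s
robot covers v_R·T_r = 0.7000·0.1500 = 0.1050 m before braking
robot under decel: 0.7000²/(2·2.0000) = 0.1225 m
person approaches 1.2000·(0.1500+0.3500) = 0.6000 m
C+Z_d+Z_r = 0.0800+0.0000+0.0200 = 0.1000 m
S_min ≈ 0.1050+0.1225+0.6000+0.1000  ⇒  S_min = 371/400 m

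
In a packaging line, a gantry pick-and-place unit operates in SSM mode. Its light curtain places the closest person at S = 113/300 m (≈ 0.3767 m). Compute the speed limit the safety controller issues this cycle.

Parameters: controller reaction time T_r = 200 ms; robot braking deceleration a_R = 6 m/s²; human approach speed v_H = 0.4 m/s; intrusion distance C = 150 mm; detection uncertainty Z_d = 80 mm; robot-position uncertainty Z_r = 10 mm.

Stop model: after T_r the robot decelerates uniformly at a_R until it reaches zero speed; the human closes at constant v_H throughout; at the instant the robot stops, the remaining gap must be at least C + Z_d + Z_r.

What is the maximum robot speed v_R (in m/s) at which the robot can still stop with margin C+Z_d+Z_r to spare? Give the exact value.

collect terms ⇒ (1/12)·v_R² + (4/15)·v_R + (-17/300) = 0
  disc = (4/15)² − 4·(1/12)·(-17/300) = 9/100 ; √disc = 3/10
  v_R = (−(4/15) + 3/10) / (2·(1/12)) = 1/5 m/s
check:
T_s = v_R/a_R = (1/5)/6 = 0.0333 s
reaction-phase robot travel = 0.2000·0.2000 = 0.0400 m
robot covers 0.2000·0.0333 − ½·6.0000·0.0333² = 0.0033 m while stopping
human closes 0.4000·0.2333 = 0.0933 m
residual clearance needed = 0.1500+0.0800+0.0100 = 0.2400 m
sum ≈ 0.0400+0.0033+0.0933+0.2400 ≈ 0.3767 m = S ✓

v_R_max = 1/5 m/s = 0.2000 m/s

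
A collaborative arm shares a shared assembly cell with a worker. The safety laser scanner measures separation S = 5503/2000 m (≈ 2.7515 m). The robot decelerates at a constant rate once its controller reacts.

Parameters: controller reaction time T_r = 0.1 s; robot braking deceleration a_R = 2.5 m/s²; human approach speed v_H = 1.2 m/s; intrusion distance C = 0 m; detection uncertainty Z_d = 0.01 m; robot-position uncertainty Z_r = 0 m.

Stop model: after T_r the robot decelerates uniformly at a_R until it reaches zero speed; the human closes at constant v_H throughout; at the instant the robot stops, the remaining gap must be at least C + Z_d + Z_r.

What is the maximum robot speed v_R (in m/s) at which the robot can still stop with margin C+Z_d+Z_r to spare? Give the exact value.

at the boundary: (1/5)·v² + (29/50)·v + (-5243/2000) = 0
  disc = (29/50)² − 4·(1/5)·(-5243/2000) = 1521/625 ; √disc = 39/25
  v_R = (−(29/50) + 39/25) / (2·(1/5)) = 49/20 m/s
check:
braking lasts T_s = (49/20)/(5/2) = 0.9800 s
robot in T_r: 2.4500·0.1000 = 0.2450 m
robot covers 2.4500·0.9800 − ½·2.5000·0.9800² = 1.2005 m while stopping
human over T_r+T_s: 1.2000·(0.1000+0.9800) = 1.2960 m
C+Z_d+Z_r = 0.0000+0.0100+0.0000 = 0.0100 m
sum ≈ 0.2450+1.2005+1.2960+0.0100 ≈ 2.7515 m = S ✓

v_R_max = 49/20 m/s = 2.4500 m/s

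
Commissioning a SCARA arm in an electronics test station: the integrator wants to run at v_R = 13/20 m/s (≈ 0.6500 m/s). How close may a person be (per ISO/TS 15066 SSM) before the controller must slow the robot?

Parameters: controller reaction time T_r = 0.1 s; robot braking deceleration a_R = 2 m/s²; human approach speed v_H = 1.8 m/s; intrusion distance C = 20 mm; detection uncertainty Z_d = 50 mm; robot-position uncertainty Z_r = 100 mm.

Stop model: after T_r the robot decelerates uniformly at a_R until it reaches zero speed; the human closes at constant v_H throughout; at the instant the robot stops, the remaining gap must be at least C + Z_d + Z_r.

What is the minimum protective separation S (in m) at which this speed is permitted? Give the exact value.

stop time T_s = (13/20)/2 = 0.3250 s
reaction-phase robot travel = 0.6500·0.1000 = 0.0650 m
braking distance = 0.6500²/(2·2.0000) = 0.1056 m
person approaches 1.8000·(0.1000+0.3250) = 0.7650 m
residual clearance needed = 0.0200+0.0500+0.1000 = 0.1700 m
S_min ≈ 0.0650+0.1056+0.7650+0.1700  ⇒  S_min = 1769/1600 m

S_min = 1769/1600 m = 1.1056 m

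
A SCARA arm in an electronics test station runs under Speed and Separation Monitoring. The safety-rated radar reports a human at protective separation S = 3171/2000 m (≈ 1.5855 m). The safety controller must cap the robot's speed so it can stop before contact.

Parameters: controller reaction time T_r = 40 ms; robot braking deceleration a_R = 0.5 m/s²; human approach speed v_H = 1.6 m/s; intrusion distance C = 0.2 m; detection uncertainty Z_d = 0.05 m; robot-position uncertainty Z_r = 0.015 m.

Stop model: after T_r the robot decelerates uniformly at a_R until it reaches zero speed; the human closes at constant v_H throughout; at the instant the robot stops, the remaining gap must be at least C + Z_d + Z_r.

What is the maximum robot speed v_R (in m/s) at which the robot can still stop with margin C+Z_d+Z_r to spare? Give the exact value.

v_R_max = 7/20 m/s = 0.3500 m/s

at the boundary: (1)·v² + (81/25)·v + (-2513/2000) = 0
  disc = (81/25)² − 4·(1)·(-2513/2000) = 38809/2500 ; √disc = 197/50
  v_R = (−(81/25) + 197/50) / (2·(1)) = 7/20 m/s
check:
braking lasts T_s = (7/20)/(1/2) = 0.7000 s
robot covers v_R·T_r = 0.3500·0.0400 = 0.0140 m before braking
braking distance = 0.3500²/(2·0.5000) = 0.1225 m
person approaches 1.6000·(0.0400+0.7000) = 1.1840 m
residual clearance needed = 0.2000+0.0500+0.0150 = 0.2650 m
sum ≈ 0.0140+0.1225+1.1840+0.2650 ≈ 1.5855 m = S ✓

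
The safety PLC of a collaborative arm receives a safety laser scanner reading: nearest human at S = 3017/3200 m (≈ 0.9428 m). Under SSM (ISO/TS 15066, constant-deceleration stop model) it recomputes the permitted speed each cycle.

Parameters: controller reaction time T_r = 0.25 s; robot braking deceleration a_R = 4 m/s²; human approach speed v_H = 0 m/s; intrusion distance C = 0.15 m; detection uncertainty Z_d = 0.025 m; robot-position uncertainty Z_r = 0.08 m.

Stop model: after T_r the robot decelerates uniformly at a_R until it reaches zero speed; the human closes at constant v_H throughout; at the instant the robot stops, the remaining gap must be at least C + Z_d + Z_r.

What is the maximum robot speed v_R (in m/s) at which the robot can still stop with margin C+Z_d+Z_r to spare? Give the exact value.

v_R_max = 31/20 m/s = 1.5500 m/s

at the boundary: (1/8)·v² + (1/4)·v + (-2201/3200) = 0
  disc = (1/4)² − 4·(1/8)·(-2201/3200) = 2601/6400 ; √disc = 51/80
  v_R = (−(1/4) + 51/80) / (2·(1/8)) = 31/20 m/s
check:
stop time T_s = (31/20)/4 = 0.3875 s
robot covers v_R·T_r = 1.5500·0.2500 = 0.3875 m before braking
braking distance = 1.5500²/(2·4.0000) = 0.3003 m
human closes 0.0000·0.6375 = 0.0000 m
C+Z_d+Z_r = 0.1500+0.0250+0.0800 = 0.2550 m
sum ≈ 0.3875+0.3003+0.0000+0.2550 ≈ 0.9428 m = S ✓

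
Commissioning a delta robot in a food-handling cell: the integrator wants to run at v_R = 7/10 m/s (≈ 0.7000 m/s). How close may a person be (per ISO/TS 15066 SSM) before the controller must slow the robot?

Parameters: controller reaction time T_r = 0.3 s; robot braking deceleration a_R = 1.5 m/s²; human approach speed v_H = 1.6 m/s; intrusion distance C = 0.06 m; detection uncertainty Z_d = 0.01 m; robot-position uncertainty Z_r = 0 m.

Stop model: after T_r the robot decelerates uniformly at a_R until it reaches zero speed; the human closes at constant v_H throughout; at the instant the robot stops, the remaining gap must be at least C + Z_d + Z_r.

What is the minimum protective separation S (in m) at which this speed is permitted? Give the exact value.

S_min = 167/100 m = 1.6700 m

braking lasts T_s = (7/10)/(3/2) = 0.4667 s
robot in T_r: 0.7000·0.3000 = 0.2100 m
robot under decel: 0.7000²/(2·1.5000) = 0.1633 m
person approaches 1.6000·(0.3000+0.4667) = 1.2267 m
C+Z_d+Z_r = 0.0600+0.0100+0.0000 = 0.0700 m
S_min ≈ 0.2100+0.1633+1.2267+0.0700  ⇒  S_min = 167/100 m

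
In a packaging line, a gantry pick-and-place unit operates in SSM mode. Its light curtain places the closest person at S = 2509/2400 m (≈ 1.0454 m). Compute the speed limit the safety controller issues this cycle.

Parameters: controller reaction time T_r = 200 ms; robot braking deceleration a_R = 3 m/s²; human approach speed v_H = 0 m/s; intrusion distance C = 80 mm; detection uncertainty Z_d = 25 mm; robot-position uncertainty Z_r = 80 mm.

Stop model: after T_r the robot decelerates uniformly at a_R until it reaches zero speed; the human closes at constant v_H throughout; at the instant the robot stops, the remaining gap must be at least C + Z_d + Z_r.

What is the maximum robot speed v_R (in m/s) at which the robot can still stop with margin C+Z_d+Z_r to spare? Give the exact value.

quadratic (1/6)·v² + (1/5)·v + (-413/480) = 0
  disc = (1/5)² − 4·(1/6)·(-413/480) = 2209/3600 ; √disc = 47/60
  v_R = (−(1/5) + 47/60) / (2·(1/6)) = 7/4 m/s
check:
stop time T_s = (7/4)/3 = 0.5833 s
robot covers v_R·T_r = 1.7500·0.2000 = 0.3500 m before braking
robot under decel: 1.7500²/(2·3.0000) = 0.5104 m
human over T_r+T_s: 0.0000·(0.2000+0.5833) = 0.0000 m
C+Z_d+Z_r = 0.0800+0.0250+0.0800 = 0.1850 m
sum ≈ 0.3500+0.5104+0.0000+0.1850 ≈ 1.0454 m = S ✓

v_R_max = 7/4 m/s = 1.7500 m/s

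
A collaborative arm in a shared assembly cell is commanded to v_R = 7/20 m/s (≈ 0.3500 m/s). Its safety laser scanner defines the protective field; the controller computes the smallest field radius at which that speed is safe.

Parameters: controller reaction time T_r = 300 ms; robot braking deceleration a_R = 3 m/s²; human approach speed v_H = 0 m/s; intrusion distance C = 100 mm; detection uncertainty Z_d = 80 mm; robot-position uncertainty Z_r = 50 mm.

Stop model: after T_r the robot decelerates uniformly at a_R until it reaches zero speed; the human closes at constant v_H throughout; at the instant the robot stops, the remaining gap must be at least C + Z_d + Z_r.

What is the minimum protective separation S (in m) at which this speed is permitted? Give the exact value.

S_min = 853/2400 m = 0.3554 m

stop time T_s = (7/20)/3 = 0.1167 s
robot in T_r: 0.3500·0.3000 = 0.1050 m
braking distance = 0.3500²/(2·3.0000) = 0.0204 m
person approaches 0.0000·(0.3000+0.1167) = 0.0000 m
C+Z_d+Z_r = 0.1000+0.0800+0.0500 = 0.2300 m
S_min ≈ 0.1050+0.0204+0.0000+0.2300  ⇒  S_min = 853/2400 m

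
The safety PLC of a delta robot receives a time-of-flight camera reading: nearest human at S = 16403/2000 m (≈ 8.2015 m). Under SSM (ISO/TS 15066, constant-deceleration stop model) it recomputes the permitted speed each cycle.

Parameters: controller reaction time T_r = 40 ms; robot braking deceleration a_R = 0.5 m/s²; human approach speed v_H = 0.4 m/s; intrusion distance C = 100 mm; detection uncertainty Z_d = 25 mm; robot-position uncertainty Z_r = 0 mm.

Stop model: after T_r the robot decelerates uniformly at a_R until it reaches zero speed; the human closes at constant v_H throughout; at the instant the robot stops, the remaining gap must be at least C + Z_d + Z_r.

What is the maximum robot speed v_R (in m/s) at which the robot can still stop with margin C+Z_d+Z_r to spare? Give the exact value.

quadratic (1)·v² + (21/25)·v + (-16121/2000) = 0
  disc = (21/25)² − 4·(1)·(-16121/2000) = 82369/2500 ; √disc = 287/50
  v_R = (−(21/25) + 287/50) / (2·(1)) = 49/20 m/s
check:
braking lasts T_s = (49/20)/(1/2) = 4.9000 s
reaction-phase robot travel = 2.4500·0.0400 = 0.0980 m
robot under decel: 2.4500²/(2·0.5000) = 6.0025 m
person approaches 0.4000·(0.0400+4.9000) = 1.9760 m
C+Z_d+Z_r = 0.1000+0.0250+0.0000 = 0.1250 m
sum ≈ 0.0980+6.0025+1.9760+0.1250 ≈ 8.2015 m = S ✓

v_R_max = 49/20 m/s = 2.4500 m/s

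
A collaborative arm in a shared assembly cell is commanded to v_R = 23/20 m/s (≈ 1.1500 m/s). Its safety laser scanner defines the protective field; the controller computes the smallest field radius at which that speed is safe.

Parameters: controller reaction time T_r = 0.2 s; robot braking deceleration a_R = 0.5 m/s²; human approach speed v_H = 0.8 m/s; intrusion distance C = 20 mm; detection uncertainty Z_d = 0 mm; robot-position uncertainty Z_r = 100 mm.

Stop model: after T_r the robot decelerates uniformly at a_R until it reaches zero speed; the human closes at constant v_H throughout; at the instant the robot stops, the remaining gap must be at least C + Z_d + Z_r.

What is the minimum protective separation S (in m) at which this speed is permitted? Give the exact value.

braking lasts T_s = (23/20)/(1/2) = 2.3000 s
robot covers v_R·T_r = 1.1500·0.2000 = 0.2300 m before braking
braking distance = 1.1500²/(2·0.5000) = 1.3225 m
human closes 0.8000·2.5000 = 2.0000 m
residual clearance needed = 0.0200+0.0000+0.1000 = 0.1200 m
S_min ≈ 0.2300+1.3225+2.0000+0.1200  ⇒  S_min = 1469/400 m

S_min = 1469/400 m = 3.6725 m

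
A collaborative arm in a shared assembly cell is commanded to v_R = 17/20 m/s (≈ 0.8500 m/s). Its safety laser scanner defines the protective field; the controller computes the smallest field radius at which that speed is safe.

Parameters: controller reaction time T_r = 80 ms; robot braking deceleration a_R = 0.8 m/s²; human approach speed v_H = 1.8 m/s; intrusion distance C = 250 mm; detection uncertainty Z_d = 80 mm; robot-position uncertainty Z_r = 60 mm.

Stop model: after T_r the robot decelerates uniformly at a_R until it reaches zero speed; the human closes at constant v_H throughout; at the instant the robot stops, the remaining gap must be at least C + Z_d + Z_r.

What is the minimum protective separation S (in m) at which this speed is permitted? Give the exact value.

S_min = 47457/16000 m = 2.9661 m

T_s = v_R/a_R = (17/20)/(4/5) = 1.0625 s
robot covers v_R·T_r = 0.8500·0.0800 = 0.0680 m before braking
robot under decel: 0.8500²/(2·0.8000) = 0.4516 m
person approaches 1.8000·(0.0800+1.0625) = 2.0565 m
C+Z_d+Z_r = 0.2500+0.0800+0.0600 = 0.3900 m
S_min ≈ 0.0680+0.4516+2.0565+0.3900  ⇒  S_min = 47457/16000 m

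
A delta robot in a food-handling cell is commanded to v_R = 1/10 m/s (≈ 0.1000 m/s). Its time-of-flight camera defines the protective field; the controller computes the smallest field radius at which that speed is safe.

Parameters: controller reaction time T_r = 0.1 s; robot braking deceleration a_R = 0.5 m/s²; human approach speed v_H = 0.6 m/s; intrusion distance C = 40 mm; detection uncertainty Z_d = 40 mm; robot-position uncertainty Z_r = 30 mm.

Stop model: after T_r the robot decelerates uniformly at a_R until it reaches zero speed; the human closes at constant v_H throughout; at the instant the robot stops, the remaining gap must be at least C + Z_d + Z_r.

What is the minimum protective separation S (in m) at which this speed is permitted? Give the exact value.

braking lasts T_s = (1/10)/(1/2) = 0.2000 s
robot covers v_R·T_r = 0.1000·0.1000 = 0.0100 m before braking
robot covers 0.1000·0.2000 − ½·0.5000·0.2000² = 0.0100 m while stopping
human over T_r+T_s: 0.6000·(0.1000+0.2000) = 0.1800 m
residual clearance needed = 0.0400+0.0400+0.0300 = 0.1100 m
S_min ≈ 0.0100+0.0100+0.1800+0.1100  ⇒  S_min = 31/100 m

S_min = 31/100 m = 0.3100 m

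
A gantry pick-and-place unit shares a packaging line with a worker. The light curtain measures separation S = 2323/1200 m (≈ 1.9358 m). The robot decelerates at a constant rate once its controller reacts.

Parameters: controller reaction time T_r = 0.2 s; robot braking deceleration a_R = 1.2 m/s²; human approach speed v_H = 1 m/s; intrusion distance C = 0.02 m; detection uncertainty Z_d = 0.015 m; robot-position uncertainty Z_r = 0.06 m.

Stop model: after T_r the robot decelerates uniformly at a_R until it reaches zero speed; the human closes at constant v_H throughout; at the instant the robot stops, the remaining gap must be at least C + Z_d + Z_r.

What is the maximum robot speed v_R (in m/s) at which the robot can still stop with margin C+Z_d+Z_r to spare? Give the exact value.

v_R_max = 11/10 m/s = 1.1000 m/s

collect terms ⇒ (5/12)·v_R² + (31/30)·v_R + (-1969/1200) = 0
  disc = (31/30)² − 4·(5/12)·(-1969/1200) = 1521/400 ; √disc = 39/20
  v_R = (−(31/30) + 39/20) / (2·(5/12)) = 11/10 m/s
check:
T_s = v_R/a_R = (11/10)/(6/5) = 0.9167 s
robot in T_r: 1.1000·0.2000 = 0.2200 m
robot covers 1.1000·0.9167 − ½·1.2000·0.9167² = 0.5042 m while stopping
human over T_r+T_s: 1.0000·(0.2000+0.9167) = 1.1167 m
margins: 0.0200+0.0150+0.0600 = 0.0950 m
sum ≈ 0.2200+0.5042+1.1167+0.0950 ≈ 1.9358 m = S ✓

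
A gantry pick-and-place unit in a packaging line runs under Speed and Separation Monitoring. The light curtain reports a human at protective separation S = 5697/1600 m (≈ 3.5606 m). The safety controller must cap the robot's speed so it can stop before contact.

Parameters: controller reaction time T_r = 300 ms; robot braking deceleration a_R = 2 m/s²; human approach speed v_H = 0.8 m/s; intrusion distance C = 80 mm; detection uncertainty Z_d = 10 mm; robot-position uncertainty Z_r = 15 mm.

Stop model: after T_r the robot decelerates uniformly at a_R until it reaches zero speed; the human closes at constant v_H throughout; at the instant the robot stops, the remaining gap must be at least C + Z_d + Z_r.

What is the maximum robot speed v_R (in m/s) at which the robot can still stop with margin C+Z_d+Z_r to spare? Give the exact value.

collect terms ⇒ (1/4)·v_R² + (7/10)·v_R + (-1029/320) = 0
  disc = (7/10)² − 4·(1/4)·(-1029/320) = 5929/1600 ; √disc = 77/40
  v_R = (−(7/10) + 77/40) / (2·(1/4)) = 49/20 m/s
check:
T_s = v_R/a_R = (49/20)/2 = 1.2250 s
reaction-phase robot travel = 2.4500·0.3000 = 0.7350 m
robot under decel: 2.4500²/(2·2.0000) = 1.5006 m
human over T_r+T_s: 0.8000·(0.3000+1.2250) = 1.2200 m
margins: 0.0800+0.0100+0.0150 = 0.1050 m
sum ≈ 0.7350+1.5006+1.2200+0.1050 ≈ 3.5606 m = S ✓

v_R_max = 49/20 m/s = 2.4500 m/s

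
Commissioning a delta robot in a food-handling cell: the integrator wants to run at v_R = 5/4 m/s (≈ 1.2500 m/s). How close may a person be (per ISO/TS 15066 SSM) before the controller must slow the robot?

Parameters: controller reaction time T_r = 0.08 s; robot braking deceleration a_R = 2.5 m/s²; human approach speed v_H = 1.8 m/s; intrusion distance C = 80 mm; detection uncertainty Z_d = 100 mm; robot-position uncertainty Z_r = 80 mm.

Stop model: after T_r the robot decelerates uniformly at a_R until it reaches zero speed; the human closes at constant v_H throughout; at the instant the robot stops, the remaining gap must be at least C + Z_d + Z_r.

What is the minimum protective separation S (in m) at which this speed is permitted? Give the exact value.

braking lasts T_s = (5/4)/(5/2) = 0.5000 s
robot in T_r: 1.2500·0.0800 = 0.1000 m
robot under decel: 1.2500²/(2·2.5000) = 0.3125 m
human closes 1.8000·0.5800 = 1.0440 m
residual clearance needed = 0.0800+0.1000+0.0800 = 0.2600 m
S_min ≈ 0.1000+0.3125+1.0440+0.2600  ⇒  S_min = 3433/2000 m

S_min = 3433/2000 m = 1.7165 m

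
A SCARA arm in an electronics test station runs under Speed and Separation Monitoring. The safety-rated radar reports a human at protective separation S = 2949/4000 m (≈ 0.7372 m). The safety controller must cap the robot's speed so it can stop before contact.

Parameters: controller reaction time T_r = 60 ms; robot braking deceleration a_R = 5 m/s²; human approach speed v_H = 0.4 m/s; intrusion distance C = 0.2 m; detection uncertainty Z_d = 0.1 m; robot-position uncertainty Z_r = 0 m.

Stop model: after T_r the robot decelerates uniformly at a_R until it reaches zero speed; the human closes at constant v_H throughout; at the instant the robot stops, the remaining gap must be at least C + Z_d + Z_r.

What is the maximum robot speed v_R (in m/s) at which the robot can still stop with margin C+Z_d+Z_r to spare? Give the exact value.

v_R_max = 29/20 m/s = 1.4500 m/s

collect terms ⇒ (1/10)·v_R² + (7/50)·v_R + (-1653/4000) = 0
  disc = (7/50)² − 4·(1/10)·(-1653/4000) = 1849/10000 ; √disc = 43/100
  v_R = (−(7/50) + 43/100) / (2·(1/10)) = 29/20 m/s
check:
braking lasts T_s = (29/20)/5 = 0.2900 s
robot covers v_R·T_r = 1.4500·0.0600 = 0.0870 m before braking
robot under decel: 1.4500²/(2·5.0000) = 0.2102 m
person approaches 0.4000·(0.0600+0.2900) = 0.1400 m
residual clearance needed = 0.2000+0.1000+0.0000 = 0.3000 m
sum ≈ 0.0870+0.2102+0.1400+0.3000 ≈ 0.7372 m = S ✓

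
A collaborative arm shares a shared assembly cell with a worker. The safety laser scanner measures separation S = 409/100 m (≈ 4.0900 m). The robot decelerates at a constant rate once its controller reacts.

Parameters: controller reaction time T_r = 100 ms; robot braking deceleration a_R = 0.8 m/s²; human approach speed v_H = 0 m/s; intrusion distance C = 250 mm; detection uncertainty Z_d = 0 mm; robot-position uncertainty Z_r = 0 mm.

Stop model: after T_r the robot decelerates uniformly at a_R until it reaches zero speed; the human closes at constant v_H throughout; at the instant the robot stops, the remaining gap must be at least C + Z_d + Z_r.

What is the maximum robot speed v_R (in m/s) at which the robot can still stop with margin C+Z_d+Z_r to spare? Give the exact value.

v_R_max = 12/5 m/s = 2.4000 m/s

at the boundary: (5/8)·v² + (1/10)·v + (-96/25) = 0
  disc = (1/10)² − 4·(5/8)·(-96/25) = 961/100 ; √disc = 31/10
  v_R = (−(1/10) + 31/10) / (2·(5/8)) = 12/5 m/s
check:
braking lasts T_s = (12/5)/(4/5) = 3.0000 s
reaction-phase robot travel = 2.4000·0.1000 = 0.2400 m
robot under decel: 2.4000²/(2·0.8000) = 3.6000 m
human closes 0.0000·3.1000 = 0.0000 m
residual clearance needed = 0.2500+0.0000+0.0000 = 0.2500 m
sum ≈ 0.2400+3.6000+0.0000+0.2500 ≈ 4.0900 m = S ✓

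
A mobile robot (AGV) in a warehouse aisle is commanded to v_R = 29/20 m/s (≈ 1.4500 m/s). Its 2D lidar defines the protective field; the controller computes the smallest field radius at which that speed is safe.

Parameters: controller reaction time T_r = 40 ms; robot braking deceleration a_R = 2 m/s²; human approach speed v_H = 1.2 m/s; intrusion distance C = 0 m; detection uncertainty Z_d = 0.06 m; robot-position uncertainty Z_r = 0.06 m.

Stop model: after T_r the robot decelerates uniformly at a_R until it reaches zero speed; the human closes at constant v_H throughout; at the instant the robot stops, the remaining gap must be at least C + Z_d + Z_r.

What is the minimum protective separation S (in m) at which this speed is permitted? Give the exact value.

stop time T_s = (29/20)/2 = 0.7250 s
robot covers v_R·T_r = 1.4500·0.0400 = 0.0580 m before braking
robot under decel: 1.4500²/(2·2.0000) = 0.5256 m
human over T_r+T_s: 1.2000·(0.0400+0.7250) = 0.9180 m
residual clearance needed = 0.0000+0.0600+0.0600 = 0.1200 m
S_min ≈ 0.0580+0.5256+0.9180+0.1200  ⇒  S_min = 12973/8000 m

S_min = 12973/8000 m = 1.6216 m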